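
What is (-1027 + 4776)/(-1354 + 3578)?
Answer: 3749/2224 ≈ 1.6857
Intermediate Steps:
(-1027 + 4776)/(-1354 + 3578) = 3749/2224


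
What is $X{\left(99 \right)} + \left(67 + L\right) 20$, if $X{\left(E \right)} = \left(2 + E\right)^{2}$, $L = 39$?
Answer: $12321$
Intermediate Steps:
$X{\left(99 \right)} + \left(67 + L\right) 20 = \left(2 + 99\right)^{2} + \left(67 + 39\right) 20 = 101^{2} + 106 \cdot 20 = 10201 + 2120 = 12321$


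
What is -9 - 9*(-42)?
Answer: 369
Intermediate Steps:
-9 - 9*(-42) = -9 + 378 = 369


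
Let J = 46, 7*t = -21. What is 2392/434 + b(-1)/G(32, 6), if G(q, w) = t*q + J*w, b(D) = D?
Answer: 215063/39060 ≈ 5.5060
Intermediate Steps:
t = -3 (t = (1/7)*(-21) = -3)
G(q, w) = -3*q + 46*w
2392/434 + b(-1)/G(32, 6) = 2392/434 - 1/(-3*32 + 46*6) = 2392*(1/434) - 1/(-96 + 276) = 1196/217 - 1/180 = 215063/39060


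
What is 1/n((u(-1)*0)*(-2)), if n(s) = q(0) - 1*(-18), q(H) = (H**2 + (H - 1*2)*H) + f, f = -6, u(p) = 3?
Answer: 1/12 ≈ 0.083333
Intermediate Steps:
q(H) = -6 + H**2 + H*(-2 + H) (q(H) = (H**2 + (H - 1*2)*H) - 6 = (H**2 + (H - 2)*H) - 6 = (H**2 + (-2 + H)*H) - 6 = (H**2 + H*(-2 + H)) - 6 = -6 + H**2 + H*(-2 + H))
n(s) = 12 (n(s) = (-6 - 2*0 + 2*0**2) - 1*(-18) = (-6 + 0 + 2*0) + 18 = (-6 + 0 + 0) + 18 = -6 + 18 = 12)
1/n((u(-1)*0)*(-2)) = 1/12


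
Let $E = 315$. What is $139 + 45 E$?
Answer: $14314$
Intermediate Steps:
$139 + 45 E = 139 + 45 \cdot 315 = 139 + 14175 = 14314$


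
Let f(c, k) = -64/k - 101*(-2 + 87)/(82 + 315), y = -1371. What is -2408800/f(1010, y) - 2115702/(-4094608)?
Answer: 2684188733840398977/24044821835608 ≈ 1.1163e+5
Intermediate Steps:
f(c, k) = -8585/397 - 64/k (f(c, k) = -64/k - 101/(397/85) = -64/k - 101/(397*(1/85)) = -64/k - 101/397/85 = -64/k - 101*85/397 = -64/k - 8585/397 = -8585/397 - 64/k)
-2408800/f(1010, y) - 2115702/(-4094608) = -2408800/(-8585/397 - 64/(-1371)) - 2115702/(-4094608) = -2408800/(-8585/397 - 64*(-1/1371)) - 2115702*(-1/4094608) = -2408800/(-8585/397 + 64/1371) + 1057851/2047304 = -2408800/(-11744627/544287) + 1057851/2047304 = -2408800*(-544287/11744627) + 1057851/2047304 = 1311078525600/11744627 + 1057851/2047304 = 2684188733840398977/24044821835608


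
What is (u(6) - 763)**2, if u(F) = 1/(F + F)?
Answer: 83814025/144 ≈ 5.8204e+5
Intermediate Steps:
u(F) = 1/(2*F)
(u(6) - 763)**2 = ((1/2)/6 - 763)**2 = ((1/2)*(1/6) - 763)**2 = (1/12 - 763)**2 = (-9155/12)**2 = 83814025/144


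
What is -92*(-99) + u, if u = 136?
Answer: 9244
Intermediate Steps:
-92*(-99) + u = -92*(-99) + 136 = 9108 + 136 = 9244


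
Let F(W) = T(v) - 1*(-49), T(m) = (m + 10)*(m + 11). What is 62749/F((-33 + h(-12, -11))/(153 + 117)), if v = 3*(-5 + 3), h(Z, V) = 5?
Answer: 62749/69 ≈ 909.41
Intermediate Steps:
v = -6 (v = 3*(-2) = -6)
T(m) = (10 + m)*(11 + m)
F(W) = 69 (F(W) = (110 + (-6)**2 + 21*(-6)) - 1*(-49) = (110 + 36 - 126) + 49 = 20 + 49 = 69)
62749/F((-33 + h(-12, -11))/(153 + 117)) = 62749/69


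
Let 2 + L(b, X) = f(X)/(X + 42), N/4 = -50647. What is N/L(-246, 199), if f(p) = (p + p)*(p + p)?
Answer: -24411854/78961 ≈ -309.16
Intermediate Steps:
N = -202588 (N = 4*(-50647) = -202588)
f(p) = 4*p**2 (f(p) = (2*p)*(2*p) = 4*p**2)
L(b, X) = -2 + 4*X**2/(42 + X) (L(b, X) = -2 + (4*X**2)/(X + 42) = -2 + (4*X**2)/(42 + X) = -2 + 4*X**2/(42 + X))
N/L(-246, 199) = -202588*(42 + 199)/(2*(-42 - 1*199 + 2*199**2)) = -202588*241/(2*(-42 - 199 + 2*39601)) = -202588*241/(2*(-42 - 199 + 79202)) = -202588/(2*(1/241)*78961) = -202588/157922/241 = -202588*241/157922 = -24411854/78961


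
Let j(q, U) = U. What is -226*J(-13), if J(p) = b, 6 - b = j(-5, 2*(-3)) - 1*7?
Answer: -4294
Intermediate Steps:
b = 19 (b = 6 - (2*(-3) - 1*7) = 6 - (-6 - 7) = 6 - 1*(-13) = 6 + 13 = 19)
J(p) = 19
-226*J(-13) = -226*19 = -4294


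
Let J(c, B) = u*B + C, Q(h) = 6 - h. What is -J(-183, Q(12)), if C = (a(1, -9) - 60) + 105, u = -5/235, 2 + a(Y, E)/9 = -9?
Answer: 2532/47 ≈ 53.872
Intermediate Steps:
a(Y, E) = -99 (a(Y, E) = -18 + 9*(-9) = -18 - 81 = -99)
u = -1/47 (u = -5*1/235 = -1/47 ≈ -0.021277)
C = -54 (C = (-99 - 60) + 105 = -159 + 105 = -54)
J(c, B) = -54 - B/47 (J(c, B) = -B/47 - 54 = -54 - B/47)
-J(-183, Q(12)) = -(-54 - (6 - 1*12)/47) = -(-54 - (6 - 12)/47) = -(-54 - 1/47*(-6)) = -(-54 + 6/47) = -1*(-2532/47) = 2532/47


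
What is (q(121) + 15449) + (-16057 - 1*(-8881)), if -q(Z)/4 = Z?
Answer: 7789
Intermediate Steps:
q(Z) = -4*Z
(q(121) + 15449) + (-16057 - 1*(-8881)) = (-4*121 + 15449) + (-16057 - 1*(-8881)) = (-484 + 15449) + (-16057 + 8881) = 14965 - 7176 = 7789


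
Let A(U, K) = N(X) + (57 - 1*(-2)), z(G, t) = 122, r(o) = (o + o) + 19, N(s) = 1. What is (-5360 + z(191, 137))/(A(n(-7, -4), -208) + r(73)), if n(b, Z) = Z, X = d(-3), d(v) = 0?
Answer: -582/25 ≈ -23.280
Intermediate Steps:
X = 0
r(o) = 19 + 2*o (r(o) = 2*o + 19 = 19 + 2*o)
A(U, K) = 60 (A(U, K) = 1 + (57 - 1*(-2)) = 1 + (57 + 2) = 1 + 59 = 60)
(-5360 + z(191, 137))/(A(n(-7, -4), -208) + r(73)) = (-5360 + 122)/(60 + (19 + 2*73)) = -5238/(60 + (19 + 146)) = -5238/(60 + 165) = -5238/225 = -5238*1/225 = -582/25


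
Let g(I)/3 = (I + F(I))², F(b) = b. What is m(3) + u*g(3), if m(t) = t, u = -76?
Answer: -8205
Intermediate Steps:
g(I) = 12*I² (g(I) = 3*(I + I)² = 3*(2*I)² = 3*(4*I²) = 12*I²)
m(3) + u*g(3) = 3 - 912*3² = 3 - 912*9 = 3 - 76*108 = 3 - 8208 = -8205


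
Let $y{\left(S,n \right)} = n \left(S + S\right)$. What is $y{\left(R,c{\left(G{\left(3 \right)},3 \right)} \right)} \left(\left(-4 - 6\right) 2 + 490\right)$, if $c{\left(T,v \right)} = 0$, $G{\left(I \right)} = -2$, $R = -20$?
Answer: $0$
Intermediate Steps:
$y{\left(S,n \right)} = 2 S n$ ($y{\left(S,n \right)} = n 2 S = 2 S n$)
$y{\left(R,c{\left(G{\left(3 \right)},3 \right)} \right)} \left(\left(-4 - 6\right) 2 + 490\right) = 2 \left(-20\right) 0 \left(\left(-4 - 6\right) 2 + 490\right) = 0 \left(\left(-10\right) 2 + 490\right) = 0 \left(-20 + 490\right) = 0 \cdot 470 = 0$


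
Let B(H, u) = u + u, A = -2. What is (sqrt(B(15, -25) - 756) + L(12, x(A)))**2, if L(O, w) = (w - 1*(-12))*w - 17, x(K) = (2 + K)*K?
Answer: (-17 + I*sqrt(806))**2 ≈ -517.0 - 965.26*I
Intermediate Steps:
B(H, u) = 2*u
x(K) = K*(2 + K)
L(O, w) = -17 + w*(12 + w) (L(O, w) = (w + 12)*w - 17 = (12 + w)*w - 17 = w*(12 + w) - 17 = -17 + w*(12 + w))
(sqrt(B(15, -25) - 756) + L(12, x(A)))**2 = (sqrt(2*(-25) - 756) + (-17 + (-2*(2 - 2))**2 + 12*(-2*(2 - 2))))**2 = (sqrt(-50 - 756) + (-17 + (-2*0)**2 + 12*(-2*0)))**2 = (sqrt(-806) + (-17 + 0**2 + 12*0))**2 = (I*sqrt(806) + (-17 + 0 + 0))**2 = (I*sqrt(806) - 17)**2 = (-17 + I*sqrt(806))**2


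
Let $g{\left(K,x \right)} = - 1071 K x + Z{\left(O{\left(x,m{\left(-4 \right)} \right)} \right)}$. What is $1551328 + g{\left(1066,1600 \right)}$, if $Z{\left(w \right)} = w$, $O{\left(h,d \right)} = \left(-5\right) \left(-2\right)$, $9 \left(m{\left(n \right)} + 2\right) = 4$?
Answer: $-1825146262$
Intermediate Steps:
$m{\left(n \right)} = - \frac{14}{9}$ ($m{\left(n \right)} = -2 + \frac{1}{9} \cdot 4 = -2 + \frac{4}{9} = - \frac{14}{9}$)
$O{\left(h,d \right)} = 10$
$g{\left(K,x \right)} = 10 - 1071 K x$ ($g{\left(K,x \right)} = - 1071 K x + 10 = 10 - 1071 K x$)
$1551328 + g{\left(1066,1600 \right)} = 1551328 + \left(10 - 1141686 \cdot 1600\right) = 1551328 + \left(10 - 1826697600\right) = 1551328 - 1826697590 = -1825146262$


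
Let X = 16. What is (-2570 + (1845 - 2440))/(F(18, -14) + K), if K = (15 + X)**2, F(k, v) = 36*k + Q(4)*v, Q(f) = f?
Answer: -3165/1553 ≈ -2.0380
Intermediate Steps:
F(k, v) = 4*v + 36*k (F(k, v) = 36*k + 4*v = 4*v + 36*k)
K = 961 (K = (15 + 16)**2 = 31**2 = 961)
(-2570 + (1845 - 2440))/(F(18, -14) + K) = (-2570 + (1845 - 2440))/((4*(-14) + 36*18) + 961) = (-2570 - 595)/((-56 + 648) + 961) = -3165/(592 + 961) = -3165/1553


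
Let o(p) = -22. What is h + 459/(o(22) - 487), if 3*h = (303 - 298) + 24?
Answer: 13384/1527 ≈ 8.7649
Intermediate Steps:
h = 29/3 (h = ((303 - 298) + 24)/3 = (5 + 24)/3 = (⅓)*29 = 29/3 ≈ 9.6667)
h + 459/(o(22) - 487) = 29/3 + 459/(-22 - 487) = 29/3 + 459/(-509) = 29/3 - 1/509*459 = 29/3 - 459/509 = 13384/1527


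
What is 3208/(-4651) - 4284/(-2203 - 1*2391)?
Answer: 2593666/10683347 ≈ 0.24278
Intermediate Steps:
3208/(-4651) - 4284/(-2203 - 1*2391) = 3208*(-1/4651) - 4284/(-2203 - 2391) = -3208/4651 - 4284/(-4594) = -3208/4651 - 4284*(-1/4594) = -3208/4651 + 2142/2297 = 2593666/10683347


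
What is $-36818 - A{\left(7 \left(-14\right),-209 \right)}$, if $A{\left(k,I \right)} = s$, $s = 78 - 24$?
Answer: $-36872$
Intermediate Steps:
$s = 54$ ($s = 78 - 24 = 54$)
$A{\left(k,I \right)} = 54$
$-36818 - A{\left(7 \left(-14\right),-209 \right)} = -36818 - 54 = -36872$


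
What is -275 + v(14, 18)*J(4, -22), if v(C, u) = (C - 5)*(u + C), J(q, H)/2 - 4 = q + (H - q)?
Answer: -10643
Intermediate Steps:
J(q, H) = 8 + 2*H (J(q, H) = 8 + 2*(q + (H - q)) = 8 + 2*H)
v(C, u) = (-5 + C)*(C + u)
-275 + v(14, 18)*J(4, -22) = -275 + (14**2 - 5*14 - 5*18 + 14*18)*(8 + 2*(-22)) = -275 + (196 - 70 - 90 + 252)*(8 - 44) = -275 + 288*(-36) = -275 - 10368 = -10643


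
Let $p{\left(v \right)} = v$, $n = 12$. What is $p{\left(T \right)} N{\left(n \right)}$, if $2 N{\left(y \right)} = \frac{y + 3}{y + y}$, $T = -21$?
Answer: $- \frac{105}{16} \approx -6.5625$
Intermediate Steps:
$N{\left(y \right)} = \frac{3 + y}{4 y}$ ($N{\left(y \right)} = \frac{\left(y + 3\right) \frac{1}{y + y}}{2} = \frac{\left(3 + y\right) \frac{1}{2 y}}{2} = \frac{\frac{1}{2} \frac{1}{y} \left(3 + y\right)}{2} = \frac{3 + y}{4 y}$)
$p{\left(T \right)} N{\left(n \right)} = - 21 \frac{3 + 12}{4 \cdot 12} = - 21 \cdot \frac{1}{4} \cdot \frac{1}{12} \cdot 15 = \left(-21\right) \frac{5}{16} = - \frac{105}{16}$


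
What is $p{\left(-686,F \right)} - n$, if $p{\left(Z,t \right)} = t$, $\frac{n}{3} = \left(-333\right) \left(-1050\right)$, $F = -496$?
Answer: $-1049446$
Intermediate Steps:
$n = 1048950$ ($n = 3 \left(\left(-333\right) \left(-1050\right)\right) = 3 \cdot 349650 = 1048950$)
$p{\left(-686,F \right)} - n = -496 - 1048950 = -1049446$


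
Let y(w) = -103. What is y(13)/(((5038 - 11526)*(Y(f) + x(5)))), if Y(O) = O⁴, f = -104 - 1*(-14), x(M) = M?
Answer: 103/425677712440 ≈ 2.4197e-10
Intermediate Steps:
f = -90 (f = -104 + 14 = -90)
y(13)/(((5038 - 11526)*(Y(f) + x(5)))) = -103*1/((5038 - 11526)*((-90)⁴ + 5)) = -103*(-1/(6488*(65610000 + 5))) = -103/((-6488*65610005)) = -103/(-425677712440) = -103*(-1/425677712440) = 103/425677712440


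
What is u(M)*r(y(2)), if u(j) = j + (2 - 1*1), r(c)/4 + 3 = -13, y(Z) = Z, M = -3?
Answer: 128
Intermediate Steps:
r(c) = -64 (r(c) = -12 + 4*(-13) = -12 - 52 = -64)
u(j) = 1 + j (u(j) = j + (2 - 1) = j + 1 = 1 + j)
u(M)*r(y(2)) = (1 - 3)*(-64) = -2*(-64) = 128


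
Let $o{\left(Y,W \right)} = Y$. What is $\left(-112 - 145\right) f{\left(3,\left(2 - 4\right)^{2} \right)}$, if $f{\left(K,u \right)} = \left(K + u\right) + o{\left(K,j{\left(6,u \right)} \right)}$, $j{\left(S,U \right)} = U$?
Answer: $-2570$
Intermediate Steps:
$f{\left(K,u \right)} = u + 2 K$ ($f{\left(K,u \right)} = \left(K + u\right) + K = u + 2 K$)
$\left(-112 - 145\right) f{\left(3,\left(2 - 4\right)^{2} \right)} = \left(-112 - 145\right) \left(\left(2 - 4\right)^{2} + 2 \cdot 3\right) = - 257 \left(\left(-2\right)^{2} + 6\right) = - 257 \left(4 + 6\right) = \left(-257\right) 10 = -2570$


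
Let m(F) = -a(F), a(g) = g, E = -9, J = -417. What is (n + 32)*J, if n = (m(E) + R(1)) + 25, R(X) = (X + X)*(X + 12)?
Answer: -38364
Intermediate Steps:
R(X) = 2*X*(12 + X) (R(X) = (2*X)*(12 + X) = 2*X*(12 + X))
m(F) = -F
n = 60 (n = (-1*(-9) + 2*1*(12 + 1)) + 25 = (9 + 2*1*13) + 25 = (9 + 26) + 25 = 35 + 25 = 60)
(n + 32)*J = (60 + 32)*(-417) = 92*(-417) = -38364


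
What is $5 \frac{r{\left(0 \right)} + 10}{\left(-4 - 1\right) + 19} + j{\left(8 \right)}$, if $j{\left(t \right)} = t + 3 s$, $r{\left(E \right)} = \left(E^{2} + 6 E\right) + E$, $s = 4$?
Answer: $\frac{165}{7} \approx 23.571$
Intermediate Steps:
$r{\left(E \right)} = E^{2} + 7 E$
$j{\left(t \right)} = 12 + t$ ($j{\left(t \right)} = t + 3 \cdot 4 = t + 12 = 12 + t$)
$5 \frac{r{\left(0 \right)} + 10}{\left(-4 - 1\right) + 19} + j{\left(8 \right)} = 5 \frac{0 \left(7 + 0\right) + 10}{\left(-4 - 1\right) + 19} + \left(12 + 8\right) = 5 \frac{0 \cdot 7 + 10}{\left(-4 - 1\right) + 19} + 20 = 5 \frac{0 + 10}{-5 + 19} + 20 = 5 \cdot \frac{10}{14} + 20 = 5 \cdot 10 \cdot \frac{1}{14} + 20 = 5 \cdot \frac{5}{7} + 20 = \frac{25}{7} + 20 = \frac{165}{7}$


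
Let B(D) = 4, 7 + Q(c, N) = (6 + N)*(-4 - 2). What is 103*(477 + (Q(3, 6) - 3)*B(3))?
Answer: 15347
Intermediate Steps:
Q(c, N) = -43 - 6*N (Q(c, N) = -7 + (6 + N)*(-4 - 2) = -7 + (6 + N)*(-6) = -7 + (-36 - 6*N) = -43 - 6*N)
103*(477 + (Q(3, 6) - 3)*B(3)) = 103*(477 + ((-43 - 6*6) - 3)*4) = 103*(477 + ((-43 - 36) - 3)*4) = 103*(477 + (-79 - 3)*4) = 103*(477 - 82*4) = 103*(477 - 328) = 103*149 = 15347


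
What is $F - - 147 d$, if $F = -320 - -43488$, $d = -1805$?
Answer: $-222167$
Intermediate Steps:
$F = 43168$ ($F = -320 + 43488 = 43168$)
$F - - 147 d = 43168 - \left(-147\right) \left(-1805\right) = 43168 - 265335 = -222167$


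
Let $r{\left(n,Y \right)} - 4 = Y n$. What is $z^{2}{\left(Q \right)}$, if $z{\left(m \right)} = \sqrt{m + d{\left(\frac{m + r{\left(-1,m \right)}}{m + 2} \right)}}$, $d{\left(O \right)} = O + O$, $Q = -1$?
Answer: $7$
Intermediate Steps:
$r{\left(n,Y \right)} = 4 + Y n$
$d{\left(O \right)} = 2 O$
$z{\left(m \right)} = \sqrt{m + \frac{8}{2 + m}}$ ($z{\left(m \right)} = \sqrt{m + 2 \frac{m + \left(4 + m \left(-1\right)\right)}{m + 2}} = \sqrt{m + 2 \frac{m - \left(-4 + m\right)}{2 + m}} = \sqrt{m + 2 \frac{4}{2 + m}} = \sqrt{m + \frac{8}{2 + m}}$)
$z^{2}{\left(Q \right)} = \left(\sqrt{\frac{8 - \left(2 - 1\right)}{2 - 1}}\right)^{2} = \left(\sqrt{\frac{8 - 1}{1}}\right)^{2} = \left(\sqrt{1 \left(8 - 1\right)}\right)^{2} = \left(\sqrt{1 \cdot 7}\right)^{2} = \left(\sqrt{7}\right)^{2} = 7$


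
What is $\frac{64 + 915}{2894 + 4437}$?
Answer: $\frac{979}{7331} \approx 0.13354$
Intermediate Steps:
$\frac{64 + 915}{2894 + 4437} = \frac{979}{7331}$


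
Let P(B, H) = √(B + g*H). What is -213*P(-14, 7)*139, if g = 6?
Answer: -59214*√7 ≈ -1.5667e+5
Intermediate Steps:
P(B, H) = √(B + 6*H)
-213*P(-14, 7)*139 = -213*√(-14 + 6*7)*139 = -213*√(-14 + 42)*139 = -426*√7*139 = -59214*√7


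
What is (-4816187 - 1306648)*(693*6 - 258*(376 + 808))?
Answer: 1844895905190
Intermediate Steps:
(-4816187 - 1306648)*(693*6 - 258*(376 + 808)) = -6122835*(4158 - 258*1184) = -6122835*(4158 - 305472) = -6122835*(-301314) = 1844895905190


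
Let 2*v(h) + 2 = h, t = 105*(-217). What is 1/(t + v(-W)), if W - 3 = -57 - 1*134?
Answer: -1/22692 ≈ -4.4068e-5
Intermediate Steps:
W = -188 (W = 3 + (-57 - 1*134) = 3 + (-57 - 134) = 3 - 191 = -188)
t = -22785
v(h) = -1 + h/2
1/(t + v(-W)) = 1/(-22785 + (-1 + (-1*(-188))/2)) = 1/(-22785 + (-1 + (½)*188)) = 1/(-22785 + (-1 + 94)) = 1/(-22785 + 93) = 1/(-22692) = -1/22692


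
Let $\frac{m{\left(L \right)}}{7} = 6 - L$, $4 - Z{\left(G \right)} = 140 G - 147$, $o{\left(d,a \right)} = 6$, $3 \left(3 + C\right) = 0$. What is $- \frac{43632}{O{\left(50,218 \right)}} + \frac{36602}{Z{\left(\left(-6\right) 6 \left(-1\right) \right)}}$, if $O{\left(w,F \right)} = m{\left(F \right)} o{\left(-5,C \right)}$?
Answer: $- \frac{4691140}{1813819} \approx -2.5863$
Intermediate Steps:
$C = -3$ ($C = -3 + \frac{1}{3} \cdot 0 = -3 + 0 = -3$)
$Z{\left(G \right)} = 151 - 140 G$ ($Z{\left(G \right)} = 4 - \left(140 G - 147\right) = 4 - \left(-147 + 140 G\right) = 151 - 140 G$)
$m{\left(L \right)} = 42 - 7 L$ ($m{\left(L \right)} = 7 \left(6 - L\right) = 42 - 7 L$)
$O{\left(w,F \right)} = 252 - 42 F$ ($O{\left(w,F \right)} = \left(42 - 7 F\right) 6 = 252 - 42 F$)
$- \frac{43632}{O{\left(50,218 \right)}} + \frac{36602}{Z{\left(\left(-6\right) 6 \left(-1\right) \right)}} = - \frac{43632}{252 - 9156} + \frac{36602}{151 - 140 \left(-6\right) 6 \left(-1\right)} = - \frac{43632}{252 - 9156} + \frac{36602}{151 - 140 \left(\left(-36\right) \left(-1\right)\right)} = - \frac{43632}{-8904} + \frac{36602}{151 - 5040} = \left(-43632\right) \left(- \frac{1}{8904}\right) + \frac{36602}{151 - 5040} = \frac{1818}{371} + \frac{36602}{-4889} = \frac{1818}{371} + 36602 \left(- \frac{1}{4889}\right) = \frac{1818}{371} - \frac{36602}{4889} = - \frac{4691140}{1813819}$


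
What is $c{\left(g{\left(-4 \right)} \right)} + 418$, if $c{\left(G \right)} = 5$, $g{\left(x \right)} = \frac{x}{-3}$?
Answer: $423$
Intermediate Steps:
$g{\left(x \right)} = - \frac{x}{3}$ ($g{\left(x \right)} = x \left(- \frac{1}{3}\right) = - \frac{x}{3}$)
$c{\left(g{\left(-4 \right)} \right)} + 418 = 5 + 418 = 423$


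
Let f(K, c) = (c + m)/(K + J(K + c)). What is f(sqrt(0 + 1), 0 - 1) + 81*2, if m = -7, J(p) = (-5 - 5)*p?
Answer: 154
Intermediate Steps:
J(p) = -10*p
f(K, c) = (-7 + c)/(-10*c - 9*K) (f(K, c) = (c - 7)/(K - 10*(K + c)) = (-7 + c)/(K + (-10*K - 10*c)) = (-7 + c)/(-10*c - 9*K))
f(sqrt(0 + 1), 0 - 1) + 81*2 = (7 - (0 - 1))/(9*sqrt(0 + 1) + 10*(0 - 1)) + 81*2 = (7 - 1*(-1))/(9*sqrt(1) + 10*(-1)) + 162 = (7 + 1)/(9*1 - 10) + 162 = 8/(9 - 10) + 162 = 8/(-1) + 162 = -1*8 + 162 = -8 + 162 = 154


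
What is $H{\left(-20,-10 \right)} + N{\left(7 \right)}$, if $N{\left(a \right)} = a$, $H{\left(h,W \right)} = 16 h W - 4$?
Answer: $3203$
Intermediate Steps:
$H{\left(h,W \right)} = -4 + 16 W h$ ($H{\left(h,W \right)} = 16 W h - 4 = -4 + 16 W h$)
$H{\left(-20,-10 \right)} + N{\left(7 \right)} = \left(-4 + 16 \left(-10\right) \left(-20\right)\right) + 7 = \left(-4 + 3200\right) + 7 = 3196 + 7 = 3203$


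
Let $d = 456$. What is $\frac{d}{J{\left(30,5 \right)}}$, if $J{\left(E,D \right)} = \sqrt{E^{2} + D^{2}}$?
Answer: $\frac{456 \sqrt{37}}{185} \approx 14.993$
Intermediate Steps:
$J{\left(E,D \right)} = \sqrt{D^{2} + E^{2}}$
$\frac{d}{J{\left(30,5 \right)}} = \frac{456}{\sqrt{5^{2} + 30^{2}}} = \frac{456}{\sqrt{25 + 900}} = \frac{456}{\sqrt{925}} = \frac{456}{5 \sqrt{37}} = 456 \frac{\sqrt{37}}{185} = \frac{456 \sqrt{37}}{185}$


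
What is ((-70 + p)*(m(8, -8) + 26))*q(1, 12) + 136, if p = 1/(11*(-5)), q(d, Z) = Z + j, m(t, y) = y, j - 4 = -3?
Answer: -893654/55 ≈ -16248.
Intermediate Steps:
j = 1 (j = 4 - 3 = 1)
q(d, Z) = 1 + Z (q(d, Z) = Z + 1 = 1 + Z)
p = -1/55 (p = 1/(-55) = -1/55 ≈ -0.018182)
((-70 + p)*(m(8, -8) + 26))*q(1, 12) + 136 = ((-70 - 1/55)*(-8 + 26))*(1 + 12) + 136 = -3851/55*18*13 + 136 = -69318/55*13 + 136 = -901134/55 + 136 = -893654/55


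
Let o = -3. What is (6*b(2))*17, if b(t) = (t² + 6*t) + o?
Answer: 1326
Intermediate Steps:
b(t) = -3 + t² + 6*t (b(t) = (t² + 6*t) - 3 = -3 + t² + 6*t)
(6*b(2))*17 = (6*(-3 + 2² + 6*2))*17 = (6*(-3 + 4 + 12))*17 = (6*13)*17 = 78*17 = 1326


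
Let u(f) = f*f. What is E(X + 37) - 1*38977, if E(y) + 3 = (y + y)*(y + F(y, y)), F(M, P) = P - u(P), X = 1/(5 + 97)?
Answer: -71571925795/530604 ≈ -1.3489e+5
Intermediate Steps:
u(f) = f**2
X = 1/102 ≈ 0.0098039
F(M, P) = P - P**2
E(y) = -3 + 2*y*(y + y*(1 - y)) (E(y) = -3 + (y + y)*(y + y*(1 - y)) = -3 + (2*y)*(y + y*(1 - y)) = -3 + 2*y*(y + y*(1 - y)))
E(X + 37) - 1*38977 = (-3 - 2*(1/102 + 37)**3 + 4*(1/102 + 37)**2) - 1*38977 = (-3 - 2*(3775/102)**3 + 4*(3775/102)**2) - 38977 = (-3 - 2*53796109375/1061208 + 4*(14250625/10404)) - 38977 = (-3 - 53796109375/530604 + 14250625/2601) - 38977 = -50890573687/530604 - 38977 = -71571925795/530604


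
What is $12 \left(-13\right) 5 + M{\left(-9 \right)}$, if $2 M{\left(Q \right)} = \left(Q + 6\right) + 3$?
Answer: $-780$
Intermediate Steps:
$M{\left(Q \right)} = \frac{9}{2} + \frac{Q}{2}$ ($M{\left(Q \right)} = \frac{\left(Q + 6\right) + 3}{2} = \frac{\left(6 + Q\right) + 3}{2} = \frac{9 + Q}{2} = \frac{9}{2} + \frac{Q}{2}$)
$12 \left(-13\right) 5 + M{\left(-9 \right)} = 12 \left(-13\right) 5 + \left(\frac{9}{2} + \frac{1}{2} \left(-9\right)\right) = \left(-156\right) 5 + \left(\frac{9}{2} - \frac{9}{2}\right) = -780 + 0 = -780$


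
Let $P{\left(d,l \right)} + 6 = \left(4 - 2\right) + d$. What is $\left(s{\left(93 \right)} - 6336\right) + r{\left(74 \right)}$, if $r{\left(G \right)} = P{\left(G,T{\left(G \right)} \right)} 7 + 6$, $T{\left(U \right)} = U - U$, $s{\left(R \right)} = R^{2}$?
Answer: $2809$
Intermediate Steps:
$T{\left(U \right)} = 0$
$P{\left(d,l \right)} = -4 + d$ ($P{\left(d,l \right)} = -6 + \left(\left(4 - 2\right) + d\right) = -6 + \left(2 + d\right) = -4 + d$)
$r{\left(G \right)} = -22 + 7 G$ ($r{\left(G \right)} = \left(-4 + G\right) 7 + 6 = \left(-28 + 7 G\right) + 6 = -22 + 7 G$)
$\left(s{\left(93 \right)} - 6336\right) + r{\left(74 \right)} = \left(93^{2} - 6336\right) + \left(-22 + 7 \cdot 74\right) = \left(8649 - 6336\right) + \left(-22 + 518\right) = 2313 + 496 = 2809$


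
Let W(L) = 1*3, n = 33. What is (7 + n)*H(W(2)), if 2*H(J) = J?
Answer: 60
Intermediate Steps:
W(L) = 3
H(J) = J/2
(7 + n)*H(W(2)) = (7 + 33)*((½)*3) = 40*(3/2) = 60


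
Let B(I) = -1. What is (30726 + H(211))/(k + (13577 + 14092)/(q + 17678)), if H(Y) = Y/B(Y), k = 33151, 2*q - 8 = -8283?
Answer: 275458905/299272523 ≈ 0.92043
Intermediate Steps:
q = -8275/2 (q = 4 + (½)*(-8283) = 4 - 8283/2 = -8275/2 ≈ -4137.5)
H(Y) = -Y (H(Y) = Y/(-1) = Y*(-1) = -Y)
(30726 + H(211))/(k + (13577 + 14092)/(q + 17678)) = (30726 - 1*211)/(33151 + (13577 + 14092)/(-8275/2 + 17678)) = (30726 - 211)/(33151 + 27669/(27081/2)) = 30515/(33151 + 27669*(2/27081)) = 30515/(33151 + 18446/9027) = 30515/(299272523/9027) = 30515*(9027/299272523) = 275458905/299272523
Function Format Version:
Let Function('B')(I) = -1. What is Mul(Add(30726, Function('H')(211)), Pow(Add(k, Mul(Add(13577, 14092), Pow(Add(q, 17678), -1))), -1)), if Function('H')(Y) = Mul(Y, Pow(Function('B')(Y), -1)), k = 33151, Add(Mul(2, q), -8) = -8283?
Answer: Rational(275458905, 299272523) ≈ 0.92043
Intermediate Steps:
q = Rational(-8275, 2) (q = Add(4, Mul(Rational(1, 2), -8283)) = Add(4, Rational(-8283, 2)) = Rational(-8275, 2) ≈ -4137.5)
Function('H')(Y) = Mul(-1, Y) (Function('H')(Y) = Mul(Y, Pow(-1, -1)) = Mul(Y, -1) = Mul(-1, Y))
Mul(Add(30726, Function('H')(211)), Pow(Add(k, Mul(Add(13577, 14092), Pow(Add(q, 17678), -1))), -1)) = Mul(Add(30726, Mul(-1, 211)), Pow(Add(33151, Mul(Add(13577, 14092), Pow(Add(Rational(-8275, 2), 17678), -1))), -1)) = Mul(Add(30726, -211), Pow(Add(33151, Mul(27669, Pow(Rational(27081, 2), -1))), -1)) = Mul(30515, Pow(Add(33151, Mul(27669, Rational(2, 27081))), -1)) = Mul(30515, Pow(Add(33151, Rational(18446, 9027)), -1)) = Mul(30515, Pow(Rational(299272523, 9027), -1)) = Mul(30515, Rational(9027, 299272523)) = Rational(275458905, 299272523)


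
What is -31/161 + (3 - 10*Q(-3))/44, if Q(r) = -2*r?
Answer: -10541/7084 ≈ -1.4880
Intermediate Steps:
-31/161 + (3 - 10*Q(-3))/44 = -31/161 + (3 - (-20)*(-3))/44 = -31*1/161 + (3 - 10*6)*(1/44) = -31/161 + (3 - 60)*(1/44) = -31/161 - 57*1/44 = -31/161 - 57/44 = -10541/7084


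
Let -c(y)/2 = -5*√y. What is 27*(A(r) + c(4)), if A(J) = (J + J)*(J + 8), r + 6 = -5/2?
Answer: 1539/2 ≈ 769.50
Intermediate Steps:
c(y) = 10*√y (c(y) = -(-10)*√y = 10*√y)
r = -17/2 (r = -6 - 5/2 = -17/2 ≈ -8.5000)
A(J) = 2*J*(8 + J) (A(J) = (2*J)*(8 + J) = 2*J*(8 + J))
27*(A(r) + c(4)) = 27*(2*(-17/2)*(8 - 17/2) + 10*√4) = 27*(2*(-17/2)*(-½) + 10*2) = 27*(17/2 + 20) = 27*(57/2) = 1539/2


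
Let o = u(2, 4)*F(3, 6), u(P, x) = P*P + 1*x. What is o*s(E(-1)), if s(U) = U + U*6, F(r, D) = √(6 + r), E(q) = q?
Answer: -168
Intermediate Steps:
u(P, x) = x + P² (u(P, x) = P² + x = x + P²)
s(U) = 7*U (s(U) = U + 6*U = 7*U)
o = 24 (o = (4 + 2²)*√(6 + 3) = (4 + 4)*√9 = 8*3 = 24)
o*s(E(-1)) = 24*(7*(-1)) = 24*(-7) = -168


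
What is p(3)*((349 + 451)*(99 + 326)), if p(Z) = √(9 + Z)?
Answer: 680000*√3 ≈ 1.1778e+6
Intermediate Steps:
p(3)*((349 + 451)*(99 + 326)) = √(9 + 3)*((349 + 451)*(99 + 326)) = √12*(800*425) = (2*√3)*340000 = 680000*√3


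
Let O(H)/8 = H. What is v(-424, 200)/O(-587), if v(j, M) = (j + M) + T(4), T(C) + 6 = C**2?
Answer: 107/2348 ≈ 0.045571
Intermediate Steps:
O(H) = 8*H
T(C) = -6 + C**2
v(j, M) = 10 + M + j (v(j, M) = (j + M) + (-6 + 4**2) = (M + j) + (-6 + 16) = (M + j) + 10 = 10 + M + j)
v(-424, 200)/O(-587) = (10 + 200 - 424)/((8*(-587))) = -214/(-4696) = -214*(-1/4696) = 107/2348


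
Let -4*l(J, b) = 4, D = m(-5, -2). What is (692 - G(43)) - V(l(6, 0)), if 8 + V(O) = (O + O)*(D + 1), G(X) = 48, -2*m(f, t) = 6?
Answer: 648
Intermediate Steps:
m(f, t) = -3 (m(f, t) = -½*6 = -3)
D = -3
l(J, b) = -1 (l(J, b) = -¼*4 = -1)
V(O) = -8 - 4*O (V(O) = -8 + (O + O)*(-3 + 1) = -8 + (2*O)*(-2) = -8 - 4*O)
(692 - G(43)) - V(l(6, 0)) = (692 - 1*48) - (-8 - 4*(-1)) = (692 - 48) - (-8 + 4) = 644 - 1*(-4) = 644 + 4 = 648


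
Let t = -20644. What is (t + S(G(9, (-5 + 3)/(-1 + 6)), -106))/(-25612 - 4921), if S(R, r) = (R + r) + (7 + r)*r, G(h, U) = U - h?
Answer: 51327/152665 ≈ 0.33621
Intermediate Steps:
S(R, r) = R + r + r*(7 + r) (S(R, r) = (R + r) + r*(7 + r) = R + r + r*(7 + r))
(t + S(G(9, (-5 + 3)/(-1 + 6)), -106))/(-25612 - 4921) = (-20644 + (((-5 + 3)/(-1 + 6) - 1*9) + (-106)² + 8*(-106)))/(-25612 - 4921) = (-20644 + ((-2/5 - 9) + 11236 - 848))/(-30533) = (-20644 + ((-2*⅕ - 9) + 11236 - 848))*(-1/30533) = (-20644 + ((-⅖ - 9) + 11236 - 848))*(-1/30533) = (-20644 + (-47/5 + 11236 - 848))*(-1/30533) = (-20644 + 51893/5)*(-1/30533) = -51327/5*(-1/30533) = 51327/152665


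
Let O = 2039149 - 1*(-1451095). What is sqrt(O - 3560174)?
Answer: 3*I*sqrt(7770) ≈ 264.44*I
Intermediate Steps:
O = 3490244 (O = 2039149 + 1451095 = 3490244)
sqrt(O - 3560174) = sqrt(3490244 - 3560174) = sqrt(-69930) = 3*I*sqrt(7770)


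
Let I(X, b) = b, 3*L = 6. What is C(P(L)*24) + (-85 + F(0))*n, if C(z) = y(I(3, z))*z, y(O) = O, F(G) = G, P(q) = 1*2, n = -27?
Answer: 4599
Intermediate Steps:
L = 2 (L = (⅓)*6 = 2)
P(q) = 2
C(z) = z² (C(z) = z*z = z²)
C(P(L)*24) + (-85 + F(0))*n = (2*24)² + (-85 + 0)*(-27) = 48² - 85*(-27) = 2304 + 2295 = 4599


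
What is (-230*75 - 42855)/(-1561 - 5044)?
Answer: 12021/1321 ≈ 9.0999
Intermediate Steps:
(-230*75 - 42855)/(-1561 - 5044) = (-17250 - 42855)/(-6605) = -60105*(-1/6605) = 12021/1321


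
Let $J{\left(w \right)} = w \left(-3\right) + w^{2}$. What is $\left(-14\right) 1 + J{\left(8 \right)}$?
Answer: $26$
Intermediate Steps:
$J{\left(w \right)} = w^{2} - 3 w$ ($J{\left(w \right)} = - 3 w + w^{2} = w^{2} - 3 w$)
$\left(-14\right) 1 + J{\left(8 \right)} = \left(-14\right) 1 + 8 \left(-3 + 8\right) = -14 + 8 \cdot 5 = -14 + 40 = 26$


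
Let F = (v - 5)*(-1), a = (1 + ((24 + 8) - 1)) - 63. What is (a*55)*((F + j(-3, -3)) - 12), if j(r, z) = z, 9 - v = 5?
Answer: 23870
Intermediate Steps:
v = 4 (v = 9 - 1*5 = 9 - 5 = 4)
a = -31 (a = (1 + (32 - 1)) - 63 = (1 + 31) - 63 = 32 - 63 = -31)
F = 1 (F = (4 - 5)*(-1) = -1*(-1) = 1)
(a*55)*((F + j(-3, -3)) - 12) = (-31*55)*((1 - 3) - 12) = -1705*(-2 - 12) = -1705*(-14) = 23870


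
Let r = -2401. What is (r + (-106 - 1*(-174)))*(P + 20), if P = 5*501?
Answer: -5890825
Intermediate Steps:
P = 2505
(r + (-106 - 1*(-174)))*(P + 20) = (-2401 + (-106 - 1*(-174)))*(2505 + 20) = (-2401 + (-106 + 174))*2525 = (-2401 + 68)*2525 = -2333*2525 = -5890825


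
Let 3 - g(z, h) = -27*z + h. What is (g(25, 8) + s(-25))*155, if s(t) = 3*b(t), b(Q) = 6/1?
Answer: 106640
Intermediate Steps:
b(Q) = 6 (b(Q) = 6*1 = 6)
g(z, h) = 3 - h + 27*z (g(z, h) = 3 - (-27*z + h) = 3 - (h - 27*z) = 3 + (-h + 27*z) = 3 - h + 27*z)
s(t) = 18 (s(t) = 3*6 = 18)
(g(25, 8) + s(-25))*155 = ((3 - 1*8 + 27*25) + 18)*155 = ((3 - 8 + 675) + 18)*155 = (670 + 18)*155 = 688*155 = 106640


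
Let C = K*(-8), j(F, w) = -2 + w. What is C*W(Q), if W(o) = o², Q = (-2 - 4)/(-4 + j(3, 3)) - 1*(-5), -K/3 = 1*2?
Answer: 2352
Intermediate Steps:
K = -6 (K = -3*2 = -6)
Q = 7 (Q = (-2 - 4)/(-4 + (-2 + 3)) - 1*(-5) = -6/(-4 + 1) + 5 = -6/(-3) + 5 = -6*(-⅓) + 5 = 2 + 5 = 7)
C = 48 (C = -6*(-8) = 48)
C*W(Q) = 48*7² = 48*49 = 2352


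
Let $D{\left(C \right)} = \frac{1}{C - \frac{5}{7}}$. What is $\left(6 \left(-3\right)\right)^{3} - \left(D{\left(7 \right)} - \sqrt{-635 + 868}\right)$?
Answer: $- \frac{256615}{44} + \sqrt{233} \approx -5816.9$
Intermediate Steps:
$D{\left(C \right)} = \frac{1}{- \frac{5}{7} + C}$ ($D{\left(C \right)} = \frac{1}{C - \frac{5}{7}} = \frac{1}{- \frac{5}{7} + C}$)
$\left(6 \left(-3\right)\right)^{3} - \left(D{\left(7 \right)} - \sqrt{-635 + 868}\right) = \left(6 \left(-3\right)\right)^{3} - \left(\frac{7}{-5 + 7 \cdot 7} - \sqrt{-635 + 868}\right) = \left(-18\right)^{3} - \left(\frac{7}{-5 + 49} - \sqrt{233}\right) = -5832 - \left(\frac{7}{44} - \sqrt{233}\right) = - \frac{256615}{44} + \sqrt{233}$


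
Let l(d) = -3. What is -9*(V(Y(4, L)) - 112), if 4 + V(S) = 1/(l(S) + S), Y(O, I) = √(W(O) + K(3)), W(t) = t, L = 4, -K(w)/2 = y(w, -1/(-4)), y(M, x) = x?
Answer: 11538/11 + 9*√14/11 ≈ 1052.0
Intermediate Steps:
K(w) = -½ (K(w) = -(-2)/(-4) = -(-2)*(-1)/4 = -2*¼ = -½)
Y(O, I) = √(-½ + O) (Y(O, I) = √(O - ½) = √(-½ + O))
V(S) = -4 + 1/(-3 + S)
-9*(V(Y(4, L)) - 112) = -9*((13 - 2*√(-2 + 4*4))/(-3 + √(-2 + 4*4)/2) - 112) = -9*((13 - 2*√(-2 + 16))/(-3 + √(-2 + 16)/2) - 112) = -9*((13 - 2*√14)/(-3 + √14/2) - 112) = -9*(-112 + (13 - 2*√14)/(-3 + √14/2)) = 1008 - 9*(13 - 2*√14)/(-3 + √14/2)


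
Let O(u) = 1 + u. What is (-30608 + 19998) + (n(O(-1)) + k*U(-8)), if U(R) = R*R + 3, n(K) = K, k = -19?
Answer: -11883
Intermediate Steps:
U(R) = 3 + R**2 (U(R) = R**2 + 3 = 3 + R**2)
(-30608 + 19998) + (n(O(-1)) + k*U(-8)) = (-30608 + 19998) + ((1 - 1) - 19*(3 + (-8)**2)) = -10610 + (0 - 19*(3 + 64)) = -10610 + (0 - 19*67) = -10610 + (0 - 1273) = -10610 - 1273 = -11883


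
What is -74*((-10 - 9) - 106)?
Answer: 9250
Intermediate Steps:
-74*((-10 - 9) - 106) = -74*(-19 - 106) = -74*(-125) = 9250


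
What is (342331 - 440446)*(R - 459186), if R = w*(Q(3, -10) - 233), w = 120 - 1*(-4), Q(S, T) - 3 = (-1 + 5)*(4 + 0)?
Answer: 47656614030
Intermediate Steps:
Q(S, T) = 19 (Q(S, T) = 3 + (-1 + 5)*(4 + 0) = 3 + 4*4 = 3 + 16 = 19)
w = 124 (w = 120 + 4 = 124)
R = -26536 (R = 124*(19 - 233) = 124*(-214) = -26536)
(342331 - 440446)*(R - 459186) = (342331 - 440446)*(-26536 - 459186) = -98115*(-485722) = 47656614030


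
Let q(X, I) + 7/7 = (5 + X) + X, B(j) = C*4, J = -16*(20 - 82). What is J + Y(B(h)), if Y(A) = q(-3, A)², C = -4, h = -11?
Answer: 996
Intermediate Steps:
J = 992 (J = -16*(-62) = 992)
B(j) = -16 (B(j) = -4*4 = -16)
q(X, I) = 4 + 2*X (q(X, I) = -1 + ((5 + X) + X) = -1 + (5 + 2*X) = 4 + 2*X)
Y(A) = 4 (Y(A) = (4 + 2*(-3))² = (4 - 6)² = (-2)² = 4)
J + Y(B(h)) = 992 + 4 = 996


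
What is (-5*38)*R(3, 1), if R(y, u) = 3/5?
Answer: -114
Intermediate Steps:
R(y, u) = 3/5 (R(y, u) = 3*(1/5) = 3/5)
(-5*38)*R(3, 1) = -5*38*(3/5) = -190*3/5 = -114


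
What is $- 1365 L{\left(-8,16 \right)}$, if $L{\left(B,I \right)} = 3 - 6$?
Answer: $4095$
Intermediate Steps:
$L{\left(B,I \right)} = -3$
$- 1365 L{\left(-8,16 \right)} = \left(-1365\right) \left(-3\right) = 4095$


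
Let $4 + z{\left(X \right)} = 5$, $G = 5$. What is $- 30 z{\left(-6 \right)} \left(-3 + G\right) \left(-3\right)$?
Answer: $180$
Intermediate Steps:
$z{\left(X \right)} = 1$ ($z{\left(X \right)} = -4 + 5 = 1$)
$- 30 z{\left(-6 \right)} \left(-3 + G\right) \left(-3\right) = \left(-30\right) 1 \left(-3 + 5\right) \left(-3\right) = - 30 \cdot 2 \left(-3\right) = \left(-30\right) \left(-6\right) = 180$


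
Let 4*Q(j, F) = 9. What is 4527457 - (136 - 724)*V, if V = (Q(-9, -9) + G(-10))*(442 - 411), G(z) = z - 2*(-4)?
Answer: 4532014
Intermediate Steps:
Q(j, F) = 9/4 (Q(j, F) = (¼)*9 = 9/4)
G(z) = 8 + z (G(z) = z + 8 = 8 + z)
V = 31/4 (V = (9/4 + (8 - 10))*(442 - 411) = (9/4 - 2)*31 = (¼)*31 = 31/4 ≈ 7.7500)
4527457 - (136 - 724)*V = 4527457 - (136 - 724)*31/4 = 4527457 - (-588)*31/4 = 4527457 - 1*(-4557) = 4527457 + 4557 = 4532014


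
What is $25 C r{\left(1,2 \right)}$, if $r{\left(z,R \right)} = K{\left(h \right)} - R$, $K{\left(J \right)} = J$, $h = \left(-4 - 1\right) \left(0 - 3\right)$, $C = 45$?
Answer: $14625$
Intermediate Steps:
$h = 15$ ($h = \left(-5\right) \left(-3\right) = 15$)
$r{\left(z,R \right)} = 15 - R$
$25 C r{\left(1,2 \right)} = 25 \cdot 45 \left(15 - 2\right) = 1125 \left(15 - 2\right) = 1125 \cdot 13 = 14625$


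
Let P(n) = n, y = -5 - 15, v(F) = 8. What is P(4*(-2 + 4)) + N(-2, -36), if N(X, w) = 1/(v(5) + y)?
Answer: 95/12 ≈ 7.9167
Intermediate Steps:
y = -20
N(X, w) = -1/12 (N(X, w) = 1/(8 - 20) = 1/(-12) = -1/12)
P(4*(-2 + 4)) + N(-2, -36) = 4*(-2 + 4) - 1/12 = 4*2 - 1/12 = 8 - 1/12 = 95/12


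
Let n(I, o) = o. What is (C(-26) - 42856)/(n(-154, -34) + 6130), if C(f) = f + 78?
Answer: -3567/508 ≈ -7.0217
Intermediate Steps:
C(f) = 78 + f
(C(-26) - 42856)/(n(-154, -34) + 6130) = ((78 - 26) - 42856)/(-34 + 6130) = (52 - 42856)/6096 = -42804*1/6096 = -3567/508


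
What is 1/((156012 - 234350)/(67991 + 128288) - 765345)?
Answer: -196279/150221229593 ≈ -1.3066e-6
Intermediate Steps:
1/((156012 - 234350)/(67991 + 128288) - 765345) = 1/(-78338/196279 - 765345) = 1/(-150221229593/196279) = -196279/150221229593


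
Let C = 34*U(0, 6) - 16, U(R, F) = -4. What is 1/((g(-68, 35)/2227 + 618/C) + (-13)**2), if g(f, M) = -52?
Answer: 169252/27911493 ≈ 0.0060639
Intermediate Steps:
C = -152 (C = 34*(-4) - 16 = -136 - 16 = -152)
1/((g(-68, 35)/2227 + 618/C) + (-13)**2) = 1/((-52/2227 + 618/(-152)) + (-13)**2) = 1/((-52*1/2227 + 618*(-1/152)) + 169) = 1/((-52/2227 - 309/76) + 169) = 1/(-692095/169252 + 169) = 1/(27911493/169252) = 169252/27911493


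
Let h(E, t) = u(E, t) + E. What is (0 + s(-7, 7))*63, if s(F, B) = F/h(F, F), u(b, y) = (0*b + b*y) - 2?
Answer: -441/40 ≈ -11.025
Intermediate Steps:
u(b, y) = -2 + b*y (u(b, y) = (0 + b*y) - 2 = b*y - 2 = -2 + b*y)
h(E, t) = -2 + E + E*t (h(E, t) = (-2 + E*t) + E = -2 + E + E*t)
s(F, B) = F/(-2 + F + F²) (s(F, B) = F/(-2 + F + F*F) = F/(-2 + F + F²))
(0 + s(-7, 7))*63 = (0 - 7/(-2 - 7 + (-7)²))*63 = (0 - 7/(-2 - 7 + 49))*63 = (0 - 7/40)*63 = -7/40*63 = -441/40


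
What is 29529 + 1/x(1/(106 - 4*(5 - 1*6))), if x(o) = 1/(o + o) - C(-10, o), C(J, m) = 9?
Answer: 1358335/46 ≈ 29529.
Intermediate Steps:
x(o) = -9 + 1/(2*o) (x(o) = 1/(o + o) - 1*9 = 1/(2*o) - 9 = -9 + 1/(2*o))
29529 + 1/x(1/(106 - 4*(5 - 1*6))) = 29529 + 1/(-9 + 1/(2*(1/(106 - 4*(5 - 1*6))))) = 29529 + 1/(-9 + 1/(2*(1/(106 - 4*(5 - 6))))) = 29529 + 1/(-9 + 1/(2*(1/(106 - 4*(-1))))) = 29529 + 1/(-9 + 1/(2*(1/(106 + 4)))) = 29529 + 1/(-9 + 1/(2*(1/110))) = 29529 + 1/(-9 + (1/2)*110) = 29529 + 1/(-9 + 55) = 29529 + 1/46 = 1358335/46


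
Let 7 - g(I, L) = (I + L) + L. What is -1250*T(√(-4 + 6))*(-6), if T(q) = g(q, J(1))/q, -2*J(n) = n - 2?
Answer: -7500 + 22500*√2 ≈ 24320.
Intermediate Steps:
J(n) = 1 - n/2 (J(n) = -(n - 2)/2 = -(-2 + n)/2 = 1 - n/2)
g(I, L) = 7 - I - 2*L (g(I, L) = 7 - ((I + L) + L) = 7 - (I + 2*L) = 7 + (-I - 2*L) = 7 - I - 2*L)
T(q) = (6 - q)/q (T(q) = (7 - q - 2*(1 - ½*1))/q = (7 - q - 2*(1 - ½))/q = (7 - q - 2*½)/q = (7 - q - 1)/q = (6 - q)/q)
-1250*T(√(-4 + 6))*(-6) = -1250*(6 - √(-4 + 6))/(√(-4 + 6))*(-6) = -1250*(6 - √2)/(√2)*(-6) = -1250*(√2/2)*(6 - √2)*(-6) = -1250*√2*(6 - √2)/2*(-6) = -(-3750)*√2*(6 - √2) = 3750*√2*(6 - √2)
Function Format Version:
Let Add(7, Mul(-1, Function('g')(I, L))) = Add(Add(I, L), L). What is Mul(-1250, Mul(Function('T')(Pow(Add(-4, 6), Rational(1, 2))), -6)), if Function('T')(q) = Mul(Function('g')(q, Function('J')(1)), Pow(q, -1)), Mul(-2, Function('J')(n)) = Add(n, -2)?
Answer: Add(-7500, Mul(22500, Pow(2, Rational(1, 2)))) ≈ 24320.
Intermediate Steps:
Function('J')(n) = Add(1, Mul(Rational(-1, 2), n)) (Function('J')(n) = Mul(Rational(-1, 2), Add(n, -2)) = Mul(Rational(-1, 2), Add(-2, n)) = Add(1, Mul(Rational(-1, 2), n)))
Function('g')(I, L) = Add(7, Mul(-1, I), Mul(-2, L)) (Function('g')(I, L) = Add(7, Mul(-1, Add(Add(I, L), L))) = Add(7, Mul(-1, Add(I, Mul(2, L)))) = Add(7, Add(Mul(-1, I), Mul(-2, L))) = Add(7, Mul(-1, I), Mul(-2, L)))
Function('T')(q) = Mul(Pow(q, -1), Add(6, Mul(-1, q))) (Function('T')(q) = Mul(Add(7, Mul(-1, q), Mul(-2, Add(1, Mul(Rational(-1, 2), 1)))), Pow(q, -1)) = Mul(Add(7, Mul(-1, q), Mul(-2, Add(1, Rational(-1, 2)))), Pow(q, -1)) = Mul(Add(7, Mul(-1, q), Mul(-2, Rational(1, 2))), Pow(q, -1)) = Mul(Add(7, Mul(-1, q), -1), Pow(q, -1)) = Mul(Add(6, Mul(-1, q)), Pow(q, -1)) = Mul(Pow(q, -1), Add(6, Mul(-1, q))))
Mul(-1250, Mul(Function('T')(Pow(Add(-4, 6), Rational(1, 2))), -6)) = Mul(-1250, Mul(Mul(Pow(Pow(Add(-4, 6), Rational(1, 2)), -1), Add(6, Mul(-1, Pow(Add(-4, 6), Rational(1, 2))))), -6)) = Mul(-1250, Mul(Mul(Pow(Pow(2, Rational(1, 2)), -1), Add(6, Mul(-1, Pow(2, Rational(1, 2))))), -6)) = Mul(-1250, Mul(Mul(Mul(Rational(1, 2), Pow(2, Rational(1, 2))), Add(6, Mul(-1, Pow(2, Rational(1, 2))))), -6)) = Mul(-1250, Mul(Mul(Rational(1, 2), Pow(2, Rational(1, 2)), Add(6, Mul(-1, Pow(2, Rational(1, 2))))), -6)) = Mul(-1250, Mul(-3, Pow(2, Rational(1, 2)), Add(6, Mul(-1, Pow(2, Rational(1, 2)))))) = Mul(3750, Pow(2, Rational(1, 2)), Add(6, Mul(-1, Pow(2, Rational(1, 2)))))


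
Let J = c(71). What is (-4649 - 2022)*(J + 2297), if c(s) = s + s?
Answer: -16270569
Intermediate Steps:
c(s) = 2*s
J = 142 (J = 2*71 = 142)
(-4649 - 2022)*(J + 2297) = (-4649 - 2022)*(142 + 2297) = -6671*2439 = -16270569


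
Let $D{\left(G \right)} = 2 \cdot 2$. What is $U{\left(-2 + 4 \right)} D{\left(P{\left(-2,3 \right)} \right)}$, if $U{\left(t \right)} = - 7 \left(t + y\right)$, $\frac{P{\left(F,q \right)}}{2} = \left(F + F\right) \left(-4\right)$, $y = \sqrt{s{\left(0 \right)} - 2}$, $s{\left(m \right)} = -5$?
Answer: $-56 - 28 i \sqrt{7} \approx -56.0 - 74.081 i$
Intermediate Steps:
$y = i \sqrt{7}$ ($y = \sqrt{-5 - 2} = \sqrt{-7} = i \sqrt{7} \approx 2.6458 i$)
$P{\left(F,q \right)} = - 16 F$ ($P{\left(F,q \right)} = 2 \left(F + F\right) \left(-4\right) = 2 \cdot 2 F \left(-4\right) = 2 \left(- 8 F\right) = - 16 F$)
$U{\left(t \right)} = - 7 t - 7 i \sqrt{7}$ ($U{\left(t \right)} = - 7 \left(t + i \sqrt{7}\right) = - 7 t - 7 i \sqrt{7}$)
$D{\left(G \right)} = 4$
$U{\left(-2 + 4 \right)} D{\left(P{\left(-2,3 \right)} \right)} = \left(- 7 \left(-2 + 4\right) - 7 i \sqrt{7}\right) 4 = \left(\left(-7\right) 2 - 7 i \sqrt{7}\right) 4 = \left(-14 - 7 i \sqrt{7}\right) 4 = -56 - 28 i \sqrt{7}$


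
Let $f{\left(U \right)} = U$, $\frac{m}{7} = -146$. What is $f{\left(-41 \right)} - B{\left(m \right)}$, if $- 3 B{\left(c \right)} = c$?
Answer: $- \frac{1145}{3} \approx -381.67$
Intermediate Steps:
$m = -1022$ ($m = 7 \left(-146\right) = -1022$)
$B{\left(c \right)} = - \frac{c}{3}$
$f{\left(-41 \right)} - B{\left(m \right)} = -41 - \left(- \frac{1}{3}\right) \left(-1022\right) = -41 - \frac{1022}{3} = - \frac{1145}{3}$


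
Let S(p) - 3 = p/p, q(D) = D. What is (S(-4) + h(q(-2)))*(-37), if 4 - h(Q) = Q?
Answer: -370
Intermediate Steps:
S(p) = 4 (S(p) = 3 + p/p = 3 + 1 = 4)
h(Q) = 4 - Q
(S(-4) + h(q(-2)))*(-37) = (4 + (4 - 1*(-2)))*(-37) = (4 + (4 + 2))*(-37) = (4 + 6)*(-37) = 10*(-37) = -370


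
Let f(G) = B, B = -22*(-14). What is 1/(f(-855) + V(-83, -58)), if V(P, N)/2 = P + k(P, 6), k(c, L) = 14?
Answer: 1/170 ≈ 0.0058824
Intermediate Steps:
B = 308
V(P, N) = 28 + 2*P (V(P, N) = 2*(P + 14) = 2*(14 + P) = 28 + 2*P)
f(G) = 308
1/(f(-855) + V(-83, -58)) = 1/(308 + (28 + 2*(-83))) = 1/(308 + (28 - 166)) = 1/(308 - 138) = 1/170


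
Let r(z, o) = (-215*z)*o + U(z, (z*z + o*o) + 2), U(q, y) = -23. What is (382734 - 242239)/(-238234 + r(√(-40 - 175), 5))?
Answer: -33473917215/57014857424 + 151032125*I*√215/57014857424 ≈ -0.58711 + 0.038842*I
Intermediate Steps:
r(z, o) = -23 - 215*o*z (r(z, o) = (-215*z)*o - 23 = -215*o*z - 23 = -23 - 215*o*z)
(382734 - 242239)/(-238234 + r(√(-40 - 175), 5)) = (382734 - 242239)/(-238234 + (-23 - 215*5*√(-40 - 175))) = 140495/(-238234 + (-23 - 215*5*√(-215))) = 140495/(-238234 + (-23 - 215*5*I*√215)) = 140495/(-238234 + (-23 - 1075*I*√215)) = 140495/(-238257 - 1075*I*√215)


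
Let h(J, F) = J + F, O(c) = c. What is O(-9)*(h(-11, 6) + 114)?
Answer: -981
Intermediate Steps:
h(J, F) = F + J
O(-9)*(h(-11, 6) + 114) = -9*((6 - 11) + 114) = -9*(-5 + 114) = -9*109 = -981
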